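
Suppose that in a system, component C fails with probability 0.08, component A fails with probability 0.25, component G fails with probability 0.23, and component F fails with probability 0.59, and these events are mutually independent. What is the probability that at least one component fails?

0.782167

P(none) = (1 − 0.08) × (1 − 0.25) × (1 − 0.23) × (1 − 0.59) = 0.92 × 0.75 × 0.77 × 0.41 = 0.217833
P(at least one) = 1 − 0.217833 = 0.782167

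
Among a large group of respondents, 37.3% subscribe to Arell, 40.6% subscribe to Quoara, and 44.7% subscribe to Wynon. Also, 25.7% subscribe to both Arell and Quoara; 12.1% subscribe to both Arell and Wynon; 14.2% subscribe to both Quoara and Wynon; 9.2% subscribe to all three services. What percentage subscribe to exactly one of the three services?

P(exactly one) = 37.3 + 40.6 + 44.7 − 2·25.7 − 2·12.1 − 2·14.2 + 3·9.2 = 46.2%

46.2%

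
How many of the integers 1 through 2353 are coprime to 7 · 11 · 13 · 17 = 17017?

336 + 213 + 181 + 138 − 30 − 25 − 19 − 16 − 12 − 10 + 2 + 1 + 1 + 0 − 0 = 760
2353 − 760 = 1593

1593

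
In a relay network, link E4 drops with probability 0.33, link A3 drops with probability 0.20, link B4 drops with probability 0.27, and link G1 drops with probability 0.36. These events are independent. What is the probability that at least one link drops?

Independence gives P(none) = ∏(1 − pᵢ).
P(none) = (1 − 0.33) × (1 − 0.20) × (1 − 0.27) × (1 − 0.36) = 0.67 × 0.80 × 0.73 × 0.64 = 0.2504192
P(at least one) = 1 − 0.2504192 = 0.7495808

0.7495808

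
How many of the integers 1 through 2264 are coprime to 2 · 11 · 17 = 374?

By inclusion–exclusion:
⌊2264/2⌋ + ⌊2264/11⌋ + ⌊2264/17⌋ − ⌊2264/22⌋ − ⌊2264/34⌋ − ⌊2264/187⌋ + ⌊2264/374⌋ = 1132 + 205 + 133 − 102 − 66 − 12 + 6 = 1296
2264 − 1296 = 968

968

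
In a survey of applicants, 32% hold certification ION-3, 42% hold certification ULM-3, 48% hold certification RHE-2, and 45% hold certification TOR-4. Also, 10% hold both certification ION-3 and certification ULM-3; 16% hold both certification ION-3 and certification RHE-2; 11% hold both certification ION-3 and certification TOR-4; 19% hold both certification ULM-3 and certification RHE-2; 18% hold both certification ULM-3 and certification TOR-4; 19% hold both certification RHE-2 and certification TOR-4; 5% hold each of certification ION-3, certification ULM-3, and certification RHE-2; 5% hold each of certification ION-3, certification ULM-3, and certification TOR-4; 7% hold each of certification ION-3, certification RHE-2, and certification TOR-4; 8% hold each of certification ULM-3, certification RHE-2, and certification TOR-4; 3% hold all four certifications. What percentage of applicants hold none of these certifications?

4%

P(≥1) = 32 + 42 + 48 + 45 − 10 − 16 − 11 − 19 − 18 − 19 + 5 + 5 + 7 + 8 − 3 = 96%
P(none) = 100% − 96% = 4%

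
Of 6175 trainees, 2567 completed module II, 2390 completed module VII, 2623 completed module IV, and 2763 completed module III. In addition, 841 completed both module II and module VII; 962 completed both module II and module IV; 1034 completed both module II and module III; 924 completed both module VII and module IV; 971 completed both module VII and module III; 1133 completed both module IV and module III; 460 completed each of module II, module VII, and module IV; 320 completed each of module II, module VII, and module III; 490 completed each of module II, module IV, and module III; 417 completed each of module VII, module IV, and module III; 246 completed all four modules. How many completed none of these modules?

256

By inclusion–exclusion:
N(≥1) = 2567 + 2390 + 2623 + 2763 − 841 − 962 − 1034 − 924 − 971 − 1133 + 460 + 320 + 490 + 417 − 246 = 5919
None: 6175 − 5919 = 256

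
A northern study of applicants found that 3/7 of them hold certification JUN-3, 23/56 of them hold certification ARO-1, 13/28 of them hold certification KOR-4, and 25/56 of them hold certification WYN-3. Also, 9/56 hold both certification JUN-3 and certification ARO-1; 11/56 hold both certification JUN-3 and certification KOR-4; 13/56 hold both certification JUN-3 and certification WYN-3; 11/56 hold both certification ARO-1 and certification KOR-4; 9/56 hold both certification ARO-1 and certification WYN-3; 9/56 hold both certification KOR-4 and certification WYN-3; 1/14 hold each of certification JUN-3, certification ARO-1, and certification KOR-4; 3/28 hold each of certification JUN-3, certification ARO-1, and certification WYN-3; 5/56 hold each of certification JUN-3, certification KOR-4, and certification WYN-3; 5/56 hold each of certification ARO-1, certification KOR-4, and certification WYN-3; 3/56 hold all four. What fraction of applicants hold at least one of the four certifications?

53/56

Inclusion–exclusion gives
P(at least one) = 3/7 + 23/56 + 13/28 + 25/56 − 9/56 − 11/56 − 13/56 − 11/56 − 9/56 − 9/56 + 1/14 + 3/28 + 5/56 + 5/56 − 3/56 = 53/56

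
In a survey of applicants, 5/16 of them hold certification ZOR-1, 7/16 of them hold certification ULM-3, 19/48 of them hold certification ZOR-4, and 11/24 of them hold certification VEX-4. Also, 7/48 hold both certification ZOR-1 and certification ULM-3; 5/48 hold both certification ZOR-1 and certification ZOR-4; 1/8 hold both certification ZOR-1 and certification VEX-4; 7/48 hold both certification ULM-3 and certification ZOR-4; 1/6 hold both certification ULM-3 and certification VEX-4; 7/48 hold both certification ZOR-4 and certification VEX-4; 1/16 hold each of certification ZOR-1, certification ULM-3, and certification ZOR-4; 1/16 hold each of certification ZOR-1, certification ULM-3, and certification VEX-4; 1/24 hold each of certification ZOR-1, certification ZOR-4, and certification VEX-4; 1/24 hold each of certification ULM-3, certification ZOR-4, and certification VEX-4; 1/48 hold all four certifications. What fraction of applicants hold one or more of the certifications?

23/24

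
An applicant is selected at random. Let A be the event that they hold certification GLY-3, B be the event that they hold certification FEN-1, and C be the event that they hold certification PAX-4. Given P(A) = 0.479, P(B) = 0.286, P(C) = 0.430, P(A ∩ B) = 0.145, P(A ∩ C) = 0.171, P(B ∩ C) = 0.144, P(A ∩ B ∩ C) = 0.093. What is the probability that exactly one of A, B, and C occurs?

0.554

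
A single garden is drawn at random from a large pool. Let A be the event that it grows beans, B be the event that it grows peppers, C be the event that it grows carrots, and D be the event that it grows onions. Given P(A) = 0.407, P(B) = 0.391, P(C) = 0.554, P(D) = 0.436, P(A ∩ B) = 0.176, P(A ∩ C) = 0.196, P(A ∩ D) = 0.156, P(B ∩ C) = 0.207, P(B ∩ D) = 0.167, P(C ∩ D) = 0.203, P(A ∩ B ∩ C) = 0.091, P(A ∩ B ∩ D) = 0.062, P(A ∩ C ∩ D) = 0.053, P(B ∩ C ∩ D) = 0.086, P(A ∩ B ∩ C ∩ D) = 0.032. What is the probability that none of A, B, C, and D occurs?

0.057

P(A ∪ B ∪ C ∪ D) = 0.407 + 0.391 + 0.554 + 0.436 − 0.176 − 0.196 − 0.156 − 0.207 − 0.167 − 0.203 + 0.091 + 0.062 + 0.053 + 0.086 − 0.032 = 0.943
P(none) = 1 − 0.943 = 0.057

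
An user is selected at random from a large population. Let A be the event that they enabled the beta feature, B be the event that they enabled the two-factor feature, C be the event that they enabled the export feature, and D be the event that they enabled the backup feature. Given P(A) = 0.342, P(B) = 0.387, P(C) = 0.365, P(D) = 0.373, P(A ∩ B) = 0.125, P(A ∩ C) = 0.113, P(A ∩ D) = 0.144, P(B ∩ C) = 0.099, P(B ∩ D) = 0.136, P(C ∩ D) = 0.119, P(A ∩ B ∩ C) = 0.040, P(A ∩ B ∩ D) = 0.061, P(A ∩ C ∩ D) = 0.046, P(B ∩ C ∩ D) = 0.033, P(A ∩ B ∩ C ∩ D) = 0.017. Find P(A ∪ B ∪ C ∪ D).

0.894

P(A ∪ B ∪ C ∪ D) = 0.342 + 0.387 + 0.365 + 0.373 − 0.125 − 0.113 − 0.144 − 0.099 − 0.136 − 0.119 + 0.040 + 0.061 + 0.046 + 0.033 − 0.017 = 0.894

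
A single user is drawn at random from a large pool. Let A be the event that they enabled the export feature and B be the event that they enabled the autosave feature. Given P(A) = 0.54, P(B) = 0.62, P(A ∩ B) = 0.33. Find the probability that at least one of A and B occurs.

0.83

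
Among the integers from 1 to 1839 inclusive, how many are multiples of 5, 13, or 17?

560

Apply inclusion-exclusion:
367 + 141 + 108 − 28 − 21 − 8 + 1 = 560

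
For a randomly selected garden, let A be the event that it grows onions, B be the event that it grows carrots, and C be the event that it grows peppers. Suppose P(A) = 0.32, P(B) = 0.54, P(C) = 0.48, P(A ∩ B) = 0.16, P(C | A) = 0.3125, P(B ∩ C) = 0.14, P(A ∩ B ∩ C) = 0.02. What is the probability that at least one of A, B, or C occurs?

0.96

P(A ∩ C) = P(A)·P(C|A) = 0.32 × 0.3125 = 0.10
Apply inclusion-exclusion:
P(A ∪ B ∪ C) = 0.32 + 0.54 + 0.48 − 0.16 − 0.10 − 0.14 + 0.02 = 0.96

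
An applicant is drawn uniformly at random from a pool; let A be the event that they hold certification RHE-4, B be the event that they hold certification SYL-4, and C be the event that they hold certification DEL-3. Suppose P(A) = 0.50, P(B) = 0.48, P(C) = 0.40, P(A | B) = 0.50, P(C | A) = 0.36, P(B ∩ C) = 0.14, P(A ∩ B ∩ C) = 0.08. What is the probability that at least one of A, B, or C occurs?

P(A ∩ B) = P(B)·P(A|B) = 0.48 × 0.50 = 0.24
P(A ∩ C) = P(A)·P(C|A) = 0.50 × 0.36 = 0.18
P(A ∪ B ∪ C) = 0.50 + 0.48 + 0.40 − 0.24 − 0.18 − 0.14 + 0.08 = 0.90

0.90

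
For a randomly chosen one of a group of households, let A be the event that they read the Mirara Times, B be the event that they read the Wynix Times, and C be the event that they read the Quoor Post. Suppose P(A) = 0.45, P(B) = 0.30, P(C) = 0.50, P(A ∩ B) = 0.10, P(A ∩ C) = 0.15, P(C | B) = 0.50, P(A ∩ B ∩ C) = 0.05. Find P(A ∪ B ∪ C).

P(B ∩ C) = P(B)·P(C|B) = 0.30 × 0.50 = 0.15
P(A ∪ B ∪ C) = 0.45 + 0.30 + 0.50 − 0.10 − 0.15 − 0.15 + 0.05 = 0.90

0.90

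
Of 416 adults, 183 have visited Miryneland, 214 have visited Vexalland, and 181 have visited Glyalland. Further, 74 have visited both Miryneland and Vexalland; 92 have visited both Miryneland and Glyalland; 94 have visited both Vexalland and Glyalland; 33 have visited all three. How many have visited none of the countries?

By inclusion-exclusion,
N(≥1) = 183 + 214 + 181 − 74 − 92 − 94 + 33 = 351
None: 416 − 351 = 65

65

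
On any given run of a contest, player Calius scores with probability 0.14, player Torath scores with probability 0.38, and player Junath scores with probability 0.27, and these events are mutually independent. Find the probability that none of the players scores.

0.389236

P(none) = (1 − 0.14) × (1 − 0.38) × (1 − 0.27) = 0.86 × 0.62 × 0.73 = 0.389236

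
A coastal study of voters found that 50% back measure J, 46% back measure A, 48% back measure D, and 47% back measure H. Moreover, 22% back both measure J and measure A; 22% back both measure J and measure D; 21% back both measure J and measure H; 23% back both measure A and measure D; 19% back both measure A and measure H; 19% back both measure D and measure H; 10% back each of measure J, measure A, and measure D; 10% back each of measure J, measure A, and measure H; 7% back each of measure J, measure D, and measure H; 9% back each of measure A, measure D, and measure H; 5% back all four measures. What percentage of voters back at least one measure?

96%

By inclusion-exclusion,
P(union) = 50 + 46 + 48 + 47 − 22 − 22 − 21 − 23 − 19 − 19 + 10 + 10 + 7 + 9 − 5 = 96%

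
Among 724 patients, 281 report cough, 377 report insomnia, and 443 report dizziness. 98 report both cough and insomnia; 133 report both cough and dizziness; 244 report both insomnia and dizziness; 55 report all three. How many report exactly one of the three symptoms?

316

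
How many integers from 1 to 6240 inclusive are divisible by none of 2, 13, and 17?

2710

Using inclusion–exclusion:
⌊6240/2⌋ + ⌊6240/13⌋ + ⌊6240/17⌋ − ⌊6240/26⌋ − ⌊6240/34⌋ − ⌊6240/221⌋ + ⌊6240/442⌋ = 3120 + 480 + 367 − 240 − 183 − 28 + 14 = 3530
6240 − 3530 = 2710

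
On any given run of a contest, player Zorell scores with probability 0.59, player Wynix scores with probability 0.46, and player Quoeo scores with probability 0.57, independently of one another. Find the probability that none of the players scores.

0.095202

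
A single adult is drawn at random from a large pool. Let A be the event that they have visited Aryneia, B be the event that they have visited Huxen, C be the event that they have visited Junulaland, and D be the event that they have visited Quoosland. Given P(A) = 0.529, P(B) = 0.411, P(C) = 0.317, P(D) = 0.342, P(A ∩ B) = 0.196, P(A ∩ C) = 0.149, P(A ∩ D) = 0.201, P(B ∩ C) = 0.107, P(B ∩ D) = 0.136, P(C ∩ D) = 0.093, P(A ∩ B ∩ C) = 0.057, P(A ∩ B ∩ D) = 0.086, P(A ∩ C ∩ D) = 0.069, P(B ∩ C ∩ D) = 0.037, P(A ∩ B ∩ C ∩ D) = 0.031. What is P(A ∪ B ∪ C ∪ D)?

P(A ∪ B ∪ C ∪ D) = 0.529 + 0.411 + 0.317 + 0.342 − 0.196 − 0.149 − 0.201 − 0.107 − 0.136 − 0.093 + 0.057 + 0.086 + 0.069 + 0.037 − 0.031 = 0.935

0.935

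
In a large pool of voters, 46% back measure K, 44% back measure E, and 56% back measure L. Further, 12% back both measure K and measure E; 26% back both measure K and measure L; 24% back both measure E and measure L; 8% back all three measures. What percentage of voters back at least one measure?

Using inclusion–exclusion:
P(≥1) = 46 + 44 + 56 − 12 − 26 − 24 + 8 = 92%

92%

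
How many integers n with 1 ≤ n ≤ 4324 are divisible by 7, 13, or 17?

Inclusion–exclusion gives
617 + 332 + 254 − 47 − 36 − 19 + 2 = 1103

1103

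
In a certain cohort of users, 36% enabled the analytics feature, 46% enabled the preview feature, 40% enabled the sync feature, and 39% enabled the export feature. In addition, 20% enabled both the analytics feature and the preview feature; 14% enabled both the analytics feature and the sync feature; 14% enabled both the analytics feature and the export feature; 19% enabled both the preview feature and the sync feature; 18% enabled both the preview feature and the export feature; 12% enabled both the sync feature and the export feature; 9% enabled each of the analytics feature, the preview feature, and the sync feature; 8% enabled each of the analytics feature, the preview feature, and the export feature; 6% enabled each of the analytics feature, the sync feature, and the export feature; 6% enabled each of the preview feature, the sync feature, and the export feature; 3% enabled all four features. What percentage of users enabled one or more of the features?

90%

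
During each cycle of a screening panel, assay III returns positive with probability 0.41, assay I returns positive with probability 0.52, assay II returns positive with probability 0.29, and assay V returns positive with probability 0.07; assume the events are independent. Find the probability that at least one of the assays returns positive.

0.81300304

Since the events are independent, P(none) is the product of the individual non-occurrence probabilities.
P(none) = (1 − 0.41) × (1 − 0.52) × (1 − 0.29) × (1 − 0.07) = 0.59 × 0.48 × 0.71 × 0.93 = 0.18699696
P(at least one) = 1 − 0.18699696 = 0.81300304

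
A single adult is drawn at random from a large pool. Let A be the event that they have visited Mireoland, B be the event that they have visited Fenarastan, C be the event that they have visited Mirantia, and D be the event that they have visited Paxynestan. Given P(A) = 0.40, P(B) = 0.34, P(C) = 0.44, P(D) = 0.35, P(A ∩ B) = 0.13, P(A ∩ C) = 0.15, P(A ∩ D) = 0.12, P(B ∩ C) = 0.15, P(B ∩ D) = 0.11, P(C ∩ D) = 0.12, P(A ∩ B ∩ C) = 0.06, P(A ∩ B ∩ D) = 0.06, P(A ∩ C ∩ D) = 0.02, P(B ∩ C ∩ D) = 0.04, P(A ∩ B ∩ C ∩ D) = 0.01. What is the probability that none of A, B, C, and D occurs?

0.08

By inclusion–exclusion:
P(A ∪ B ∪ C ∪ D) = 0.40 + 0.34 + 0.44 + 0.35 − 0.13 − 0.15 − 0.12 − 0.15 − 0.11 − 0.12 + 0.06 + 0.06 + 0.02 + 0.04 − 0.01 = 0.92
P(none) = 1 − 0.92 = 0.08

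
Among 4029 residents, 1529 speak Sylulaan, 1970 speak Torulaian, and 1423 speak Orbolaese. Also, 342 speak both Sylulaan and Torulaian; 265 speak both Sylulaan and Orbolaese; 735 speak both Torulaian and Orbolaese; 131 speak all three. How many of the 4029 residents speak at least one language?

3711

By inclusion–exclusion:
N(≥1) = 1529 + 1970 + 1423 − 342 − 265 − 735 + 131 = 3711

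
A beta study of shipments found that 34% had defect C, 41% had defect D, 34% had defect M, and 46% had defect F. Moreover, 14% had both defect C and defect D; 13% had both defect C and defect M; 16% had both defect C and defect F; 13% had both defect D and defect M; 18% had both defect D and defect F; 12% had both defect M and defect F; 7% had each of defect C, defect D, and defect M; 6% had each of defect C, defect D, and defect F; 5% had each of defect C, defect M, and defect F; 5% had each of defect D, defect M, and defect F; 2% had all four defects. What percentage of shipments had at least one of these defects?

90%

By inclusion-exclusion,
P(≥1) = 34 + 41 + 34 + 46 − 14 − 13 − 16 − 13 − 18 − 12 + 7 + 6 + 5 + 5 − 2 = 90%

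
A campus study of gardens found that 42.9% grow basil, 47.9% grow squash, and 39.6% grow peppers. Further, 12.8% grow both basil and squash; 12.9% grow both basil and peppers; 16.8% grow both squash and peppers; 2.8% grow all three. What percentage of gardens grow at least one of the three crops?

By inclusion-exclusion,
P(≥1) = 42.9 + 47.9 + 39.6 − 12.8 − 12.9 − 16.8 + 2.8 = 90.7%

90.7%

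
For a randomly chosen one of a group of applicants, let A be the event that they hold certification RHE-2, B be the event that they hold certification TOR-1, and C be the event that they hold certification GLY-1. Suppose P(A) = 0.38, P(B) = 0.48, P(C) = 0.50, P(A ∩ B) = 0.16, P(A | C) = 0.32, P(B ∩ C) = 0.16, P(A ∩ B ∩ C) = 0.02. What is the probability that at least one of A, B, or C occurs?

0.90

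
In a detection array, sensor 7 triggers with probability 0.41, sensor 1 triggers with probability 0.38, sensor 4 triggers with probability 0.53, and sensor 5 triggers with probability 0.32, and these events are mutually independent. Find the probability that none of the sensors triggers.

0.11690968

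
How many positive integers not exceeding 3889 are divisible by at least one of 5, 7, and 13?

1427

777 + 555 + 299 − 111 − 59 − 42 + 8 = 1427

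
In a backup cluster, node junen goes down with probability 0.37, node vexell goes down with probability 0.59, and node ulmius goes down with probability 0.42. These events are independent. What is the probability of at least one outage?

0.850186

Since the events are independent, P(none) is the product of the individual non-occurrence probabilities.
P(none) = (1 − 0.37) × (1 − 0.59) × (1 − 0.42) = 0.63 × 0.41 × 0.58 = 0.149814
P(at least one) = 1 − 0.149814 = 0.850186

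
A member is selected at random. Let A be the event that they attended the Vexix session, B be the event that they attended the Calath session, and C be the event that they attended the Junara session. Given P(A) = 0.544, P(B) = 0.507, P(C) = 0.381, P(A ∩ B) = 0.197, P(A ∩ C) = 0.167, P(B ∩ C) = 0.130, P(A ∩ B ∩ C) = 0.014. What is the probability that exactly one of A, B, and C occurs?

0.486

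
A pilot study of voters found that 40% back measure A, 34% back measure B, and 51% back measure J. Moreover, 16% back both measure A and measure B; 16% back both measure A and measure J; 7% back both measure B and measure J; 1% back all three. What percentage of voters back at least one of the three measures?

Using inclusion–exclusion:
P(at least one) = 40 + 34 + 51 − 16 − 16 − 7 + 1 = 87%

87%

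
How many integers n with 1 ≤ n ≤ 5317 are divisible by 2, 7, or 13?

3214

By inclusion-exclusion,
2658 + 759 + 409 − 379 − 204 − 58 + 29 = 3214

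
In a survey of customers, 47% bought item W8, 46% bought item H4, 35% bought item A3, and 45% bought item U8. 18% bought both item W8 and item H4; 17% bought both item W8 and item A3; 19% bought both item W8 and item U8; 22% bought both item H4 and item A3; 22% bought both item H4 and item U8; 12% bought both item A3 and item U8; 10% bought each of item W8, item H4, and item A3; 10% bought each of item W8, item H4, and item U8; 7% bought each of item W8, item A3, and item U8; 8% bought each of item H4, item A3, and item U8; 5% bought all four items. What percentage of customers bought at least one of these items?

93%

Inclusion–exclusion gives
P(at least one) = 47 + 46 + 35 + 45 − 18 − 17 − 19 − 22 − 22 − 12 + 10 + 10 + 7 + 8 − 5 = 93%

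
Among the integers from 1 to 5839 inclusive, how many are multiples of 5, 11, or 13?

⌊5839/5⌋ + ⌊5839/11⌋ + ⌊5839/13⌋ − ⌊5839/55⌋ − ⌊5839/65⌋ − ⌊5839/143⌋ + ⌊5839/715⌋ = 1167 + 530 + 449 − 106 − 89 − 40 + 8 = 1919

1919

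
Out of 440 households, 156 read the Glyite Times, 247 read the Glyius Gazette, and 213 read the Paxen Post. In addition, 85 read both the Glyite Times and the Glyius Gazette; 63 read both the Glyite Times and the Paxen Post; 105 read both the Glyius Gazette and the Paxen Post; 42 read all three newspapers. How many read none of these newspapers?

35

Inclusion–exclusion gives
|at least one| = 156 + 247 + 213 − 85 − 63 − 105 + 42 = 405
None: 440 − 405 = 35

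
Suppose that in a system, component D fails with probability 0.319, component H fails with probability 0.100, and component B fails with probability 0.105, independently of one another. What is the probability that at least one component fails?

P(none) = (1 − 0.319) × (1 − 0.100) × (1 − 0.105) = 0.681 × 0.900 × 0.895 = 0.5485455
P(at least one) = 1 − 0.5485455 = 0.4514545

0.4514545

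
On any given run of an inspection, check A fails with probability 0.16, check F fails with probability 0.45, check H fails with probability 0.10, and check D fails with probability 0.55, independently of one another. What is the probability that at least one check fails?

Since the events are independent, P(none) is the product of the individual non-occurrence probabilities.
P(none) = (1 − 0.16) × (1 − 0.45) × (1 − 0.10) × (1 − 0.55) = 0.84 × 0.55 × 0.90 × 0.45 = 0.18711
P(at least one) = 1 − 0.18711 = 0.81289

0.81289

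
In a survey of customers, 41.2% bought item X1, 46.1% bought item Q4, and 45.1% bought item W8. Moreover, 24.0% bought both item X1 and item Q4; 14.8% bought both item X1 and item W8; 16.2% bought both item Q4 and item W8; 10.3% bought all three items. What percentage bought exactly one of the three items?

P(exactly one) = 41.2 + 46.1 + 45.1 − 2·24.0 − 2·14.8 − 2·16.2 + 3·10.3 = 53.3%

53.3%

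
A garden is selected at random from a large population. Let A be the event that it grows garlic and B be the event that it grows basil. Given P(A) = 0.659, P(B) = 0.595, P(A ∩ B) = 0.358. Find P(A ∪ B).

0.896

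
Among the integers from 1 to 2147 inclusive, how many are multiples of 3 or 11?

845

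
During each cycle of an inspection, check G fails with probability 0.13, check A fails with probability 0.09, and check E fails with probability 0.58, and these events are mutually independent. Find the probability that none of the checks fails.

0.332514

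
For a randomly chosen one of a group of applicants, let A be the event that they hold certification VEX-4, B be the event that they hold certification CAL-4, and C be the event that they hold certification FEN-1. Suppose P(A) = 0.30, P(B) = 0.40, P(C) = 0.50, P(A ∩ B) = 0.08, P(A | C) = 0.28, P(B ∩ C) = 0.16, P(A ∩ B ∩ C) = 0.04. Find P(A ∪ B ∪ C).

0.86

P(A ∩ C) = P(C)·P(A|C) = 0.50 × 0.28 = 0.14
P(A ∪ B ∪ C) = 0.30 + 0.40 + 0.50 − 0.08 − 0.14 − 0.16 + 0.04 = 0.86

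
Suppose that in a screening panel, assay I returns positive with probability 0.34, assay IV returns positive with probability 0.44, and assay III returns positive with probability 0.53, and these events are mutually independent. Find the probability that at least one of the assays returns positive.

0.826288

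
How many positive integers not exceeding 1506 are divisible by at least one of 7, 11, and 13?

422

⌊1506/7⌋ + ⌊1506/11⌋ + ⌊1506/13⌋ − ⌊1506/77⌋ − ⌊1506/91⌋ − ⌊1506/143⌋ + ⌊1506/1001⌋ = 215 + 136 + 115 − 19 − 16 − 10 + 1 = 422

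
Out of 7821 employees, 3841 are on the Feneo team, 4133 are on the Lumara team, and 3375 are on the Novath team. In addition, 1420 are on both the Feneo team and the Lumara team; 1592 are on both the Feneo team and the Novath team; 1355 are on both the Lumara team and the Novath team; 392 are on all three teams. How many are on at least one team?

7374

|at least one| = 3841 + 4133 + 3375 − 1420 − 1592 − 1355 + 392 = 7374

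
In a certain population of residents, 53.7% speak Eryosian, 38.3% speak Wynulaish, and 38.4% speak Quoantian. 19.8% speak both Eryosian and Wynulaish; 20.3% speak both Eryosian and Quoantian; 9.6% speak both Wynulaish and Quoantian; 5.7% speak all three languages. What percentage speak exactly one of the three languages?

Using the inclusion–exclusion count for exactly one event:
P(exactly one) = 53.7 + 38.3 + 38.4 − 2·19.8 − 2·20.3 − 2·9.6 + 3·5.7 = 48.1%

48.1%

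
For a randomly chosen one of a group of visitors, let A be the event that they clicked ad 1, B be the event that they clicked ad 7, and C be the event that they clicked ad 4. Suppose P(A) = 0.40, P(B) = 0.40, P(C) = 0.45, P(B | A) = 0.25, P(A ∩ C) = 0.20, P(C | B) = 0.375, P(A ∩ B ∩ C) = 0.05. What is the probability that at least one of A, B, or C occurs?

P(A ∩ B) = P(A)·P(B|A) = 0.40 × 0.25 = 0.10
P(B ∩ C) = P(B)·P(C|B) = 0.40 × 0.375 = 0.15
P(A ∪ B ∪ C) = 0.40 + 0.40 + 0.45 − 0.10 − 0.20 − 0.15 + 0.05 = 0.85

0.85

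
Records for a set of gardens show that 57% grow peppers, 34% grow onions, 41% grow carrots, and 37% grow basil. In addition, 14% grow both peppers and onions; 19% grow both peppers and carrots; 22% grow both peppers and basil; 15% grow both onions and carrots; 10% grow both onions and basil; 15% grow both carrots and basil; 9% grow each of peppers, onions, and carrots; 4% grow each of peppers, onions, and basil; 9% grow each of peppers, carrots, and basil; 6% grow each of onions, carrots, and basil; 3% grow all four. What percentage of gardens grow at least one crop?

99%

Using inclusion–exclusion:
P(≥1) = 57 + 34 + 41 + 37 − 14 − 19 − 22 − 15 − 10 − 15 + 9 + 4 + 9 + 6 − 3 = 99%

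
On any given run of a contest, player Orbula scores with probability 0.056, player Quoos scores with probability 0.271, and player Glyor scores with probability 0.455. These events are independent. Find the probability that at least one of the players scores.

0.62494408

Since the events are independent, P(none) is the product of the individual non-occurrence probabilities.
P(none) = (1 − 0.056) × (1 − 0.271) × (1 − 0.455) = 0.944 × 0.729 × 0.545 = 0.37505592
P(at least one) = 1 − 0.37505592 = 0.62494408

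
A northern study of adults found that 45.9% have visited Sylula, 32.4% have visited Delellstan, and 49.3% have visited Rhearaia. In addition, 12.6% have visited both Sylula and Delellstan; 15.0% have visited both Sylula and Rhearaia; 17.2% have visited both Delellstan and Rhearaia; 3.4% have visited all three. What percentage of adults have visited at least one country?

P(union) = 45.9 + 32.4 + 49.3 − 12.6 − 15.0 − 17.2 + 3.4 = 86.2%

86.2%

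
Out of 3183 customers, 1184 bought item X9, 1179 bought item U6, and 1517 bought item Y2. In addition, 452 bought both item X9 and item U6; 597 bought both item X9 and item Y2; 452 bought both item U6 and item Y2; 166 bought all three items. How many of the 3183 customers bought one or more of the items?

|union| = 1184 + 1179 + 1517 − 452 − 597 − 452 + 166 = 2545

2545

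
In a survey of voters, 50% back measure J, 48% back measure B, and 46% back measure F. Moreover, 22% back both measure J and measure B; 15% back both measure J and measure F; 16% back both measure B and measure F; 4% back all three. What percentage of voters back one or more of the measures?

95%

By inclusion-exclusion,
P(at least one) = 50 + 48 + 46 − 22 − 15 − 16 + 4 = 95%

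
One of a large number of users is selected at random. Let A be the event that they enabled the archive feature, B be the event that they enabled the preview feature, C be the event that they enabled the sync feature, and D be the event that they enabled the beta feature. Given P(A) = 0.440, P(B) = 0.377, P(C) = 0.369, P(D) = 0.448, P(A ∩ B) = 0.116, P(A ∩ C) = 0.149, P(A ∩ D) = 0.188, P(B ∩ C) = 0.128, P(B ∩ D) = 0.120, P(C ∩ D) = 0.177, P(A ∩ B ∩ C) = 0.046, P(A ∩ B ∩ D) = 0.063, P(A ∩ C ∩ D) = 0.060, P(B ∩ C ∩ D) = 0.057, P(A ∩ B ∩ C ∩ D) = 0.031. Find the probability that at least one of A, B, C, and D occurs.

P(A ∪ B ∪ C ∪ D) = 0.440 + 0.377 + 0.369 + 0.448 − 0.116 − 0.149 − 0.188 − 0.128 − 0.120 − 0.177 + 0.046 + 0.063 + 0.060 + 0.057 − 0.031 = 0.951

0.951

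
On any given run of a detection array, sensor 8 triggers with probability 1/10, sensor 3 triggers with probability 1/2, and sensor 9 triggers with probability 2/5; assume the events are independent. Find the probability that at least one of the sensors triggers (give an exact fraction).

73/100

Since the events are independent, P(none) is the product of the individual non-occurrence probabilities.
P(none) = (1 − 1/10) × (1 − 1/2) × (1 − 2/5) = 9/10 × 1/2 × 3/5 = 27/100
P(at least one) = 1 − 27/100 = 73/100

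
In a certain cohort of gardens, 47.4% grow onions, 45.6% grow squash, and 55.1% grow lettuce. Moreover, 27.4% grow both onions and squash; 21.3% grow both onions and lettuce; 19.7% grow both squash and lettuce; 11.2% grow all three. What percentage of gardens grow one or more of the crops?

90.9%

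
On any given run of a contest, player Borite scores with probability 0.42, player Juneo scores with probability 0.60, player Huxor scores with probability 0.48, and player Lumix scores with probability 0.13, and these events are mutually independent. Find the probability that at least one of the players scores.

0.8950432

P(none) = (1 − 0.42) × (1 − 0.60) × (1 − 0.48) × (1 − 0.13) = 0.58 × 0.40 × 0.52 × 0.87 = 0.1049568
P(at least one) = 1 − 0.1049568 = 0.8950432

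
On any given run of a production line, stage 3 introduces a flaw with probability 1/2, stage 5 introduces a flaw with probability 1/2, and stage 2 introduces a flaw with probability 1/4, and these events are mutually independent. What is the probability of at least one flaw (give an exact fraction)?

13/16

P(none) = (1 − 1/2) × (1 − 1/2) × (1 − 1/4) = 1/2 × 1/2 × 3/4 = 3/16
P(at least one) = 1 − 3/16 = 13/16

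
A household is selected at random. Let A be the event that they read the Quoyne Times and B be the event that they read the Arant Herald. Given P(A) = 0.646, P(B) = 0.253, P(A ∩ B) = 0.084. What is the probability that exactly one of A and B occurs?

0.731

By inclusion–exclusion (exactly-one form):
P(exactly one) = 0.646 + 0.253 − 2·0.084 = 0.731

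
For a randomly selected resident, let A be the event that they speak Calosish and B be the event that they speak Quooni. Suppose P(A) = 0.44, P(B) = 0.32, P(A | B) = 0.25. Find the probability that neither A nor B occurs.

0.32

P(A ∩ B) = P(B)·P(A|B) = 0.32 × 0.25 = 0.08
Apply inclusion-exclusion:
P(A ∪ B) = 0.44 + 0.32 − 0.08 = 0.68
P(none) = 1 − 0.68 = 0.32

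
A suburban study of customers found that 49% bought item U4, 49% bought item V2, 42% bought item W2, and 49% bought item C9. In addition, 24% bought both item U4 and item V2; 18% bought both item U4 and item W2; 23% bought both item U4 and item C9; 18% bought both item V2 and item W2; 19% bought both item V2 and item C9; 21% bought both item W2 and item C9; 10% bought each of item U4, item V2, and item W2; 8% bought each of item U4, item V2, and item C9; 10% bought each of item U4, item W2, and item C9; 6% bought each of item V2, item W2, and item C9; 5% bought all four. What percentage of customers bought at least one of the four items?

By inclusion-exclusion,
P(union) = 49 + 49 + 42 + 49 − 24 − 18 − 23 − 18 − 19 − 21 + 10 + 8 + 10 + 6 − 5 = 95%

95%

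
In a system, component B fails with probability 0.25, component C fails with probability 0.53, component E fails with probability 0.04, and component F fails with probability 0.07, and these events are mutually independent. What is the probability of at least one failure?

0.685288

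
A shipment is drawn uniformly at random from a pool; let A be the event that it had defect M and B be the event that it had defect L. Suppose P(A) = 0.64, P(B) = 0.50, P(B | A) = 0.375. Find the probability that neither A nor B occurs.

P(A ∩ B) = P(A)·P(B|A) = 0.64 × 0.375 = 0.24
P(A ∪ B) = 0.64 + 0.50 − 0.24 = 0.90
P(none) = 1 − 0.90 = 0.10

0.10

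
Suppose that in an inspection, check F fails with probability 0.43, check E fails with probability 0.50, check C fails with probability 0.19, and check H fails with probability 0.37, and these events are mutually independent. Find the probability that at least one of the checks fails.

0.8545645

P(none) = (1 − 0.43) × (1 − 0.50) × (1 − 0.19) × (1 − 0.37) = 0.57 × 0.50 × 0.81 × 0.63 = 0.1454355
P(at least one) = 1 − 0.1454355 = 0.8545645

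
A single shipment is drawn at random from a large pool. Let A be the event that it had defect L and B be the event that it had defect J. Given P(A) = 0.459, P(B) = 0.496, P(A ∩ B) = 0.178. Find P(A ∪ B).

P(A ∪ B) = 0.459 + 0.496 − 0.178 = 0.777

0.777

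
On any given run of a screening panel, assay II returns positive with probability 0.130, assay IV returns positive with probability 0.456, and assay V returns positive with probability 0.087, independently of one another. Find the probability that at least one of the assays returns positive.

P(none) = (1 − 0.130) × (1 − 0.456) × (1 − 0.087) = 0.870 × 0.544 × 0.913 = 0.43210464
P(at least one) = 1 − 0.43210464 = 0.56789536

0.56789536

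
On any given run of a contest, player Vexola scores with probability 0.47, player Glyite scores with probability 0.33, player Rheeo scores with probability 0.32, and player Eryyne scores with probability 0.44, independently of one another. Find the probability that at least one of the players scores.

0.86477792

P(none) = (1 − 0.47) × (1 − 0.33) × (1 − 0.32) × (1 − 0.44) = 0.53 × 0.67 × 0.68 × 0.56 = 0.13522208
P(at least one) = 1 − 0.13522208 = 0.86477792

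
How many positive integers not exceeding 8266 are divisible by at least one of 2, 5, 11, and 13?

5492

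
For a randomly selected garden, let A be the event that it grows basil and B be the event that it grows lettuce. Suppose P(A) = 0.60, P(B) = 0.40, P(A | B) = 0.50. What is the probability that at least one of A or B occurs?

P(A ∩ B) = P(B)·P(A|B) = 0.40 × 0.50 = 0.20
P(A ∪ B) = 0.60 + 0.40 − 0.20 = 0.80

0.80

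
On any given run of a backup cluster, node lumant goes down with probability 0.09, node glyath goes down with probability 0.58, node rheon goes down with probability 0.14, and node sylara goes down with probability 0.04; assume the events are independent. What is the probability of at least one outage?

0.68445568

P(none) = (1 − 0.09) × (1 − 0.58) × (1 − 0.14) × (1 − 0.04) = 0.91 × 0.42 × 0.86 × 0.96 = 0.31554432
P(at least one) = 1 − 0.31554432 = 0.68445568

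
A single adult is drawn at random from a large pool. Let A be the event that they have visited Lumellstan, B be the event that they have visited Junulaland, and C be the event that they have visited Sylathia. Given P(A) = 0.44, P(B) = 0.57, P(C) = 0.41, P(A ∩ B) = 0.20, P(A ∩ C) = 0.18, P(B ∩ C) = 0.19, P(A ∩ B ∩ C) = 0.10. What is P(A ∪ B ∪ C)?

Using inclusion–exclusion:
P(A ∪ B ∪ C) = 0.44 + 0.57 + 0.41 − 0.20 − 0.18 − 0.19 + 0.10 = 0.95

0.95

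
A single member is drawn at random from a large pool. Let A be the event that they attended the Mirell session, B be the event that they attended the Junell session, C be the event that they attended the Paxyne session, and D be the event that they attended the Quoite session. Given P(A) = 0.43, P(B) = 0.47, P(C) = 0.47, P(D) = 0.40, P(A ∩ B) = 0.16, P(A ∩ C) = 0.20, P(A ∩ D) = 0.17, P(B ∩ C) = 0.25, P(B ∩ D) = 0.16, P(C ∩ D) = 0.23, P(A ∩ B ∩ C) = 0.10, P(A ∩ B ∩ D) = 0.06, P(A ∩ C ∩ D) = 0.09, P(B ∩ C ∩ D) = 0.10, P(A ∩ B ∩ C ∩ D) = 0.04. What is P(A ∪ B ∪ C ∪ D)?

0.91

By inclusion-exclusion,
P(A ∪ B ∪ C ∪ D) = 0.43 + 0.47 + 0.47 + 0.40 − 0.16 − 0.20 − 0.17 − 0.25 − 0.16 − 0.23 + 0.10 + 0.06 + 0.09 + 0.10 − 0.04 = 0.91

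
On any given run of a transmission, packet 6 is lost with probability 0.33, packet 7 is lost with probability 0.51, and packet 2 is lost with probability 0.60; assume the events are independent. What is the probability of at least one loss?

P(none) = (1 − 0.33) × (1 − 0.51) × (1 − 0.60) = 0.67 × 0.49 × 0.40 = 0.13132
P(at least one) = 1 − 0.13132 = 0.86868

0.86868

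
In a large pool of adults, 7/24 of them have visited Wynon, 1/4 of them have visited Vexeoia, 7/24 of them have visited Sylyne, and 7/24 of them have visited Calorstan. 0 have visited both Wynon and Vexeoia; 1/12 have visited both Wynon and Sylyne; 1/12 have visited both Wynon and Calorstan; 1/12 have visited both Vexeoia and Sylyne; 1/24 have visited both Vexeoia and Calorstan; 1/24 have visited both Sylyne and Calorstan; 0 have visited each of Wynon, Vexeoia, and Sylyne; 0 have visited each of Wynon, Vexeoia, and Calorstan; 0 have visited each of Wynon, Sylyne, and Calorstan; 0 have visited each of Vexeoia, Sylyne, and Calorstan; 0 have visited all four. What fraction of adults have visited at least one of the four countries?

19/24

P(union) = 7/24 + 1/4 + 7/24 + 7/24 − 0 − 1/12 − 1/12 − 1/12 − 1/24 − 1/24 + 0 + 0 + 0 + 0 − 0 = 19/24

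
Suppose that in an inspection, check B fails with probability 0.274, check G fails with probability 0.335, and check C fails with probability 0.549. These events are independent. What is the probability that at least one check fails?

0.78226171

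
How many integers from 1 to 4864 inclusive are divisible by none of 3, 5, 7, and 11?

2022

1621 + 972 + 694 + 442 − 324 − 231 − 147 − 138 − 88 − 63 + 46 + 29 + 21 + 12 − 4 = 2842
4864 − 2842 = 2022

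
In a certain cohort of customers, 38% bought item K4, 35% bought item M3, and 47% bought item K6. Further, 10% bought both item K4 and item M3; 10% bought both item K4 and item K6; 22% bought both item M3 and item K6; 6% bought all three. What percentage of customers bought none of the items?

16%

Inclusion–exclusion gives
P(at least one) = 38 + 35 + 47 − 10 − 10 − 22 + 6 = 84%
P(none) = 100% − 84% = 16%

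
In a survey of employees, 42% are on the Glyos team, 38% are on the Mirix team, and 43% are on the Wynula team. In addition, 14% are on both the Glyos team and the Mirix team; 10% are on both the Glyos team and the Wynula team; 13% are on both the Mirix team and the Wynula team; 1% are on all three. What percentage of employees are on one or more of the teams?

87%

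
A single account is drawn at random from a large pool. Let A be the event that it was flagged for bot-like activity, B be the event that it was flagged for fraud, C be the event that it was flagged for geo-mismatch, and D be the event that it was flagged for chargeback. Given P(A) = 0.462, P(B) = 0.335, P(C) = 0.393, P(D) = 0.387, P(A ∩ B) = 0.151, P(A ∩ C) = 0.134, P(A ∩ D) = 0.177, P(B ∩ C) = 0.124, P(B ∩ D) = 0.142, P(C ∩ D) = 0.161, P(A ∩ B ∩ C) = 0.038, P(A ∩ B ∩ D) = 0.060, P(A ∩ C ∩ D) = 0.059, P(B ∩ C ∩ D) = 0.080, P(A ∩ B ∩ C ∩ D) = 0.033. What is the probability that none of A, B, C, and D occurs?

0.108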